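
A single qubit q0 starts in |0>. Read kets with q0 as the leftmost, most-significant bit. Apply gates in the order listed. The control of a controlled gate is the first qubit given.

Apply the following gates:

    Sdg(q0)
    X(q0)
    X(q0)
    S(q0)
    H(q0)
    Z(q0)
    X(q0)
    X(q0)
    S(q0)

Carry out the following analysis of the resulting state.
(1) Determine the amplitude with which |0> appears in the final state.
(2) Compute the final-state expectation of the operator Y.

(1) |0> carries amplitude sqrt(2)/2 in the final state.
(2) In the final state, Y has expectation -1.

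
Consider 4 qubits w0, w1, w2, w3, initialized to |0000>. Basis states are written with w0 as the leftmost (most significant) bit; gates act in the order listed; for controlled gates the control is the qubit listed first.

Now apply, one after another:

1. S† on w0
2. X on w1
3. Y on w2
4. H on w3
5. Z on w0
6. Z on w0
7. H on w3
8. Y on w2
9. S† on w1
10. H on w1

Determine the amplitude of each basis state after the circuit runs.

After the circuit, the state carries amplitude -sqrt(2)*I/2 on |0000>, sqrt(2)*I/2 on |0100>, and 0 on every other basis state. Key observation: the block from step 3 through step 8 cancels to the identity and can be dropped.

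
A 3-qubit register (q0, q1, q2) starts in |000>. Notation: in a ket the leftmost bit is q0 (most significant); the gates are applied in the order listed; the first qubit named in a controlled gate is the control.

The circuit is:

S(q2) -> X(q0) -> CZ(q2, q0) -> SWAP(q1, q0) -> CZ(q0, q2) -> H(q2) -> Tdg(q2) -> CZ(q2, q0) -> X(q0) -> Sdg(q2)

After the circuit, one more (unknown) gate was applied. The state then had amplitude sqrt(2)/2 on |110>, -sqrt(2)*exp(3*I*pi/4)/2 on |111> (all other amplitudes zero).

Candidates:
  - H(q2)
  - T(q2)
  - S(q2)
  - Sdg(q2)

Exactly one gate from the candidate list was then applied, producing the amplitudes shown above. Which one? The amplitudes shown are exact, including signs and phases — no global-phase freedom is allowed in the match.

The applied gate was S(q2).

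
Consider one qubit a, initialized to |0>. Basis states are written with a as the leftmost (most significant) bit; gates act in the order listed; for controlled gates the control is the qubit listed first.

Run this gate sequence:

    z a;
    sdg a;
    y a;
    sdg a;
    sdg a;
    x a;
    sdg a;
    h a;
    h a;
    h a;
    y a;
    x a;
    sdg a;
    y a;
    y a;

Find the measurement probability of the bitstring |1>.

Outcome |1> occurs with probability 1/2.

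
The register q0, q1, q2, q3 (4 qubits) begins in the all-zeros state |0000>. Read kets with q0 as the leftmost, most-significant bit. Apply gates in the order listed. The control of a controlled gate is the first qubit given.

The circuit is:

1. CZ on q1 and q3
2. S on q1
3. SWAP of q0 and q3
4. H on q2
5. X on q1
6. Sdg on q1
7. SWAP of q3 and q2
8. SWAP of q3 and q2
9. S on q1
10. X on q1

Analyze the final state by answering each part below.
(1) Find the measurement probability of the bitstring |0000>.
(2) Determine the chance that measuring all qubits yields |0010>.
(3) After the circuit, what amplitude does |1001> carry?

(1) Outcome |0000> occurs with probability 1/2. Key observation: gates 5-10 undo each other exactly, leaving only the rest of the circuit to track.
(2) The probability of measuring |0010> is 1/2.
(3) |1001> carries amplitude 0 in the final state.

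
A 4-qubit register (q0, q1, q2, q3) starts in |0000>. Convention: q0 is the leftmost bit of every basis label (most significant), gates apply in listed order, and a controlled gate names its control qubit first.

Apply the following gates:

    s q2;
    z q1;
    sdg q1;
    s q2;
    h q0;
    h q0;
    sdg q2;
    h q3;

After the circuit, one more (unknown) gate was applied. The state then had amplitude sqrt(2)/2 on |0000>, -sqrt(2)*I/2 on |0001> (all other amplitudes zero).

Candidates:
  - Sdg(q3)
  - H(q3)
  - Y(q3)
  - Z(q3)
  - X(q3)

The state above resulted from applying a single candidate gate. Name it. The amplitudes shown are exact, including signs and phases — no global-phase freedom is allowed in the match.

The unique candidate consistent with the amplitudes is Sdg(q3). Key observation: the block from step 4 through step 7 cancels to the identity and can be dropped.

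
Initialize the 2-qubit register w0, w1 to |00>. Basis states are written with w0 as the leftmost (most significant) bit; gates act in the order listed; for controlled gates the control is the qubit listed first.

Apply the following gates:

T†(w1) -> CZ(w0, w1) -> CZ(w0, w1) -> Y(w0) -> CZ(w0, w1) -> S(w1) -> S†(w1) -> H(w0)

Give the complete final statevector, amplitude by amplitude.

The resulting statevector has amplitude sqrt(2)*I/2 on |00>, 0 on |01>, -sqrt(2)*I/2 on |10>, 0 on |11>. Key observation: steps 6-7 multiply out to the identity, so the circuit reduces to the remaining gates.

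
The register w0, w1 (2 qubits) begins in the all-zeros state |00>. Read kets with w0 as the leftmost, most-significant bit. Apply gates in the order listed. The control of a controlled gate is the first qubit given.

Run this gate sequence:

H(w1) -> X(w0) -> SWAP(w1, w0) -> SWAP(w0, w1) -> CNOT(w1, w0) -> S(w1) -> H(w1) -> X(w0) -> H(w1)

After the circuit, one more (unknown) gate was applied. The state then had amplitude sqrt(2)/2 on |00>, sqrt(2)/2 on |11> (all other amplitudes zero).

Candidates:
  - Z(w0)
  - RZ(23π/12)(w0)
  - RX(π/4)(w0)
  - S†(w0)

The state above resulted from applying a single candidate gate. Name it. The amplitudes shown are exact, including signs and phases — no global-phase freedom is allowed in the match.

It was S†(w0) that produced the state shown.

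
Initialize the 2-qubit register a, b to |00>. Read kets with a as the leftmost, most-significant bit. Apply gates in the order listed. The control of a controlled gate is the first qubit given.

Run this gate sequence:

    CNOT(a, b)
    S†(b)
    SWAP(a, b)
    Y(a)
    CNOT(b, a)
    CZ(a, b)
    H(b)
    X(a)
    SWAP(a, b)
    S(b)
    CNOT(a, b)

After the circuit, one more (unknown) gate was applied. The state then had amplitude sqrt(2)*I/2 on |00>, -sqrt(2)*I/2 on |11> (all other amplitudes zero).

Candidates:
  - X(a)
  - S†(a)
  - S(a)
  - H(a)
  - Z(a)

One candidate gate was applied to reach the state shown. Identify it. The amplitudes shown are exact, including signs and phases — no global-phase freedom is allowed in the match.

The applied gate was Z(a).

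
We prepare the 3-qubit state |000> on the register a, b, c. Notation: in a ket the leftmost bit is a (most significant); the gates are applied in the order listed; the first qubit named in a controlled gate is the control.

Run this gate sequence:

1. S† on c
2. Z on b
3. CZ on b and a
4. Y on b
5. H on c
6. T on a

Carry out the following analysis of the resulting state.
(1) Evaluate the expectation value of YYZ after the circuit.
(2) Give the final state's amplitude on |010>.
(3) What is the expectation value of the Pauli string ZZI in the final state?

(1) The expectation value of YYZ is 0.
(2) The amplitude on |010> is sqrt(2)*I/2.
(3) The observable ZZI averages to -1.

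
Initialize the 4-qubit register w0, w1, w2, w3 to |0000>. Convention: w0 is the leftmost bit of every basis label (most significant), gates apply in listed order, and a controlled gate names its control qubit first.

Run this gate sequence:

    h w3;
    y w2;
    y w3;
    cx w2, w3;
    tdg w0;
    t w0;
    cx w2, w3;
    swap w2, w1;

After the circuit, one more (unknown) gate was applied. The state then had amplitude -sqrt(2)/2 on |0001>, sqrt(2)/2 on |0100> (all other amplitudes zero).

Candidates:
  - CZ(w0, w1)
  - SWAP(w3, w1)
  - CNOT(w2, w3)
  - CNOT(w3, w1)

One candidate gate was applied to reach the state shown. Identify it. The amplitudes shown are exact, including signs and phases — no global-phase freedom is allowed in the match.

It was CNOT(w3, w1) that produced the state shown. Key observation: gates 4-7 undo each other exactly, leaving only the rest of the circuit to track.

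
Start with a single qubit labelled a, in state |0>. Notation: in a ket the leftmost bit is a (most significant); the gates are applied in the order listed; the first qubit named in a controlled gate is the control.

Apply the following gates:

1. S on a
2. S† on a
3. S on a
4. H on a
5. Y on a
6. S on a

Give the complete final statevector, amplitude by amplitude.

After the circuit, the state carries amplitude -sqrt(2)*I/2 on |0>, -sqrt(2)/2 on |1>.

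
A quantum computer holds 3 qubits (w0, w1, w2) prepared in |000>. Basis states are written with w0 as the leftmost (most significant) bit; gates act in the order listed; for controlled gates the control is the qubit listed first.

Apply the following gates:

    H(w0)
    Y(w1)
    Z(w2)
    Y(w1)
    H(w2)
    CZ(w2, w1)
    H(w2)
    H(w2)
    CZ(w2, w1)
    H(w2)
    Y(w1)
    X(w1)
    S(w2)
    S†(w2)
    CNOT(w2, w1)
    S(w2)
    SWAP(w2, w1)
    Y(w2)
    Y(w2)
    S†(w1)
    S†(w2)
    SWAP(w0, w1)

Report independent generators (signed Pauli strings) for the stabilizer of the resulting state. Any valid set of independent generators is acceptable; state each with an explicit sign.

One valid set of independent stabilizer generators is +IXI, +ZII, +IIZ (any independent generating set of the same group is equally correct).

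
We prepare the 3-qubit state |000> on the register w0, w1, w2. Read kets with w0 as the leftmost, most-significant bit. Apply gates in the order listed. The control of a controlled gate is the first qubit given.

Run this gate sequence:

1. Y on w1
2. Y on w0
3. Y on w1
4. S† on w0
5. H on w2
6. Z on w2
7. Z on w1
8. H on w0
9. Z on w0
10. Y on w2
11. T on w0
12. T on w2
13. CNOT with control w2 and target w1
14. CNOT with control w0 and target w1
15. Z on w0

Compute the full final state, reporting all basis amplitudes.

After the circuit, the state carries amplitude I/2 on |000>, 0 on |001>, 0 on |010>, exp(3*I*pi/4)/2 on |011>, 0 on |100>, 1/2 on |101>, -exp(3*I*pi/4)/2 on |110>, 0 on |111>.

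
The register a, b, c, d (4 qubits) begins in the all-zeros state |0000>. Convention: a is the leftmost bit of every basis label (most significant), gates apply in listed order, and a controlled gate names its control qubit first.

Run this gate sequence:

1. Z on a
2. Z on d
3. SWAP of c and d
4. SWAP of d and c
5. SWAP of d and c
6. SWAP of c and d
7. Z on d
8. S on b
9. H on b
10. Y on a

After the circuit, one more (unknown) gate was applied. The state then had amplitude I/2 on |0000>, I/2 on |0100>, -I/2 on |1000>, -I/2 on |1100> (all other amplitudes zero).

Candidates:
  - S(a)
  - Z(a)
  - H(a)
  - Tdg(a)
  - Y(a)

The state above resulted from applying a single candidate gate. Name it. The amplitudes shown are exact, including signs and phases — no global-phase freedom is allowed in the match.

The unique candidate consistent with the amplitudes is H(a). Key observation: steps 2-7 multiply out to the identity, so the circuit reduces to the remaining gates.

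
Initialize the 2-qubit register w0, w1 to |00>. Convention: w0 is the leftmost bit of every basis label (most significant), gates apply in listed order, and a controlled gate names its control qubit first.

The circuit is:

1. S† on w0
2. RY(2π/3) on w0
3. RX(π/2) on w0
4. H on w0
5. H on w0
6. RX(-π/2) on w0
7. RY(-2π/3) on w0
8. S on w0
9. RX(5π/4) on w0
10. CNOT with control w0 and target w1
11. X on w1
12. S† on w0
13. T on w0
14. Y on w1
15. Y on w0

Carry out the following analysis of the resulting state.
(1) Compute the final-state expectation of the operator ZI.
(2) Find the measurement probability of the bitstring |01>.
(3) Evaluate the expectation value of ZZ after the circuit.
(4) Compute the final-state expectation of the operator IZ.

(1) The observable ZI averages to sqrt(2)/2. Key observation: steps 1-8 multiply out to the identity, so the circuit reduces to the remaining gates.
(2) The probability of measuring |01> is sqrt(2)/4 + 1/2.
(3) The expectation value of ZZ is -1.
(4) The expectation value of IZ is -sqrt(2)/2.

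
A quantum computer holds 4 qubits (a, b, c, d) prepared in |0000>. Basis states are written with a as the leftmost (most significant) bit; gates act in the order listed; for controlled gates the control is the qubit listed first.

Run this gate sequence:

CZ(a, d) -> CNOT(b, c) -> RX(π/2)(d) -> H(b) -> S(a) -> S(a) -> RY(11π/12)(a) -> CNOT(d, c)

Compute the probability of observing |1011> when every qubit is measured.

Outcome |1011> occurs with probability sqrt(2)/32 + sqrt(6)/32 + 1/8.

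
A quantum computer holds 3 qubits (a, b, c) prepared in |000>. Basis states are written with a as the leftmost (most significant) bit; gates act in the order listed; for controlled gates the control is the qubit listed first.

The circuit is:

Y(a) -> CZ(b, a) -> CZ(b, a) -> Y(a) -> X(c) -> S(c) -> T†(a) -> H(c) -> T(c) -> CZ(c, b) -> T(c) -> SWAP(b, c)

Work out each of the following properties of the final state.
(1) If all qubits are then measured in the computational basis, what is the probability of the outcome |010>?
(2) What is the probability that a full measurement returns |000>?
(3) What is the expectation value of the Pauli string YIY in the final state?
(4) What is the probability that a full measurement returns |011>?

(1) A full measurement returns |010> with probability 1/2. Key observation: steps 1-4 multiply out to the identity, so the circuit reduces to the remaining gates.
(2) Outcome |000> occurs with probability 1/2.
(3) The expectation value of YIY is 0.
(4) The probability of measuring |011> is 0.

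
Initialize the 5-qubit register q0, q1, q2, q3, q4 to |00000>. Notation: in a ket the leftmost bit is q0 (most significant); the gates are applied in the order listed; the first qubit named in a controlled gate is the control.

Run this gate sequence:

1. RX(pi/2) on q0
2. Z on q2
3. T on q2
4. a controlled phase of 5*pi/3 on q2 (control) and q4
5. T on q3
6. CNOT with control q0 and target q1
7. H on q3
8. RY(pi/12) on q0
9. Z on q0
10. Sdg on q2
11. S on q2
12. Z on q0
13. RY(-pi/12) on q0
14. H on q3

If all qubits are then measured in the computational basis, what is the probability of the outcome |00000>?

The probability of measuring |00000> is 1/2. Key observation: gates 7-14 undo each other exactly, leaving only the rest of the circuit to track.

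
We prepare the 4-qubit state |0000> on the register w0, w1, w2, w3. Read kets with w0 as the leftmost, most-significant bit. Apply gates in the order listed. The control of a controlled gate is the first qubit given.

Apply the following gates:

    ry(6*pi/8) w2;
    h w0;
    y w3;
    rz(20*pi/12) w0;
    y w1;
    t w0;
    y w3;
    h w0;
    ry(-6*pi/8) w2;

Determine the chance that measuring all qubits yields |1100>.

A full measurement returns |1100> with probability -sqrt(6)/8 - sqrt(2)/8 + 1/2.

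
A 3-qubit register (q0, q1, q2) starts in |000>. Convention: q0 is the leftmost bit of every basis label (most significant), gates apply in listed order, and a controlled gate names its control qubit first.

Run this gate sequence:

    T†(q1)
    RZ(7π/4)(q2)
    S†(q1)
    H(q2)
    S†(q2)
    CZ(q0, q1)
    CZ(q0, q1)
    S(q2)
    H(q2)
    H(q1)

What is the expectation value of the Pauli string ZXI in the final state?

In the final state, ZXI has expectation 1. Key observation: steps 4-9 multiply out to the identity, so the circuit reduces to the remaining gates.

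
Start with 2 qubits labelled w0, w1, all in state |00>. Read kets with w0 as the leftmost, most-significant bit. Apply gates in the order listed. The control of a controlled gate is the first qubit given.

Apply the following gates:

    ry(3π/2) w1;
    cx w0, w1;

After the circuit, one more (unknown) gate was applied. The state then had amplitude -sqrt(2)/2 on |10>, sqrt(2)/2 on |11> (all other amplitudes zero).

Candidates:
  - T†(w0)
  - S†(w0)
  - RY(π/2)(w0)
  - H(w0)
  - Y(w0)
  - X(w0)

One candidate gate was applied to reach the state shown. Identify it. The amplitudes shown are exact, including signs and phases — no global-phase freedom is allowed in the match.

The unique candidate consistent with the amplitudes is X(w0).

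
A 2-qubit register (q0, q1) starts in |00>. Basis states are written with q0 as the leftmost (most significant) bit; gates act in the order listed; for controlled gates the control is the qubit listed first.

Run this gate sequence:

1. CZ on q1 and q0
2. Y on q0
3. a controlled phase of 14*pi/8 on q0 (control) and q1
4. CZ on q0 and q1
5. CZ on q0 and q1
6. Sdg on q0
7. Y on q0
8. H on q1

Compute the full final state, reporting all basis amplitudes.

The final amplitudes are -sqrt(2)*I/2 on |00>, -sqrt(2)*I/2 on |01>, 0 on |10>, 0 on |11>.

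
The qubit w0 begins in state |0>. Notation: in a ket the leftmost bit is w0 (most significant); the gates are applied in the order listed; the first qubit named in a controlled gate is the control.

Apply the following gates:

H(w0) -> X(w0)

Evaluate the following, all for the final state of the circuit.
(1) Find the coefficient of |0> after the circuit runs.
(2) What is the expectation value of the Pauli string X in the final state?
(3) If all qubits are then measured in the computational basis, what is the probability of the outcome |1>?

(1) |0> carries amplitude sqrt(2)/2 in the final state.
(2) The expectation value of X is 1.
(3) The probability of measuring |1> is 1/2.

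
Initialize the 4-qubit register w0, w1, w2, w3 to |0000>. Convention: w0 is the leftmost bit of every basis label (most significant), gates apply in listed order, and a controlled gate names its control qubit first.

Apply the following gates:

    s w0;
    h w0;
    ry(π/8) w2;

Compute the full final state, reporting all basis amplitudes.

After the circuit, the state carries amplitude sqrt(2)*cos(pi/16)/2 on |0000>, sqrt(2)*sin(pi/16)/2 on |0010>, sqrt(2)*cos(pi/16)/2 on |1000>, sqrt(2)*sin(pi/16)/2 on |1010>, and 0 on every other basis state.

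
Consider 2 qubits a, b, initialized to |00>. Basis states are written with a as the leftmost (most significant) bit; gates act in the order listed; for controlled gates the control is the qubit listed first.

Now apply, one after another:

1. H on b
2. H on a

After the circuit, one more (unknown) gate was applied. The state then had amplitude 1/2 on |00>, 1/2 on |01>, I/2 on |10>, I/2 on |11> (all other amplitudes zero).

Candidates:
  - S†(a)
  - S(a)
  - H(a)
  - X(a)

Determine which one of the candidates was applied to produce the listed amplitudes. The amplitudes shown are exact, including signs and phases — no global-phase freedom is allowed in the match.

It was S(a) that produced the state shown.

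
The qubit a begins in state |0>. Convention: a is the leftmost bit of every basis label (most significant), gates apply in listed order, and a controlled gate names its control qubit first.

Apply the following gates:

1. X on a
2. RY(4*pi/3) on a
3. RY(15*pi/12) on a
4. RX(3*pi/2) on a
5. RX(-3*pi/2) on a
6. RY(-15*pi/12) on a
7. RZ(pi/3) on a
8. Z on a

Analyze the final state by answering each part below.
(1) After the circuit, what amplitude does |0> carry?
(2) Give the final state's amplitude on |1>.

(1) |0> carries amplitude sqrt(3)*exp(5*I*pi/6)/2 in the final state. Key observation: steps 3-6 multiply out to the identity, so the circuit reduces to the remaining gates.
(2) |1> carries amplitude exp(I*pi/6)/2 in the final state.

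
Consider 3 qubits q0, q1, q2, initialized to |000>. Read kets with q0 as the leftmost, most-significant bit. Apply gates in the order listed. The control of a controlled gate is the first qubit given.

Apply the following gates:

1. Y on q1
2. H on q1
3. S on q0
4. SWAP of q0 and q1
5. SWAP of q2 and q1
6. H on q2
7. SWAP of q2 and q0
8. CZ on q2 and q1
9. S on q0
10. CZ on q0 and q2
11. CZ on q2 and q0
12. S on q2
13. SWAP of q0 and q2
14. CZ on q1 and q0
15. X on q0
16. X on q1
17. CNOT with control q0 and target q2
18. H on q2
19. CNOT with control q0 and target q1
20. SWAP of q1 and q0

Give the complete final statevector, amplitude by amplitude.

The resulting statevector has amplitude 0 on |000>, 0 on |001>, sqrt(2)*(-1 + I)/4 on |010>, sqrt(2)*(-1 - I)/4 on |011>, sqrt(2)*(1 + I)/4 on |100>, sqrt(2)*(1 - I)/4 on |101>, 0 on |110>, 0 on |111>.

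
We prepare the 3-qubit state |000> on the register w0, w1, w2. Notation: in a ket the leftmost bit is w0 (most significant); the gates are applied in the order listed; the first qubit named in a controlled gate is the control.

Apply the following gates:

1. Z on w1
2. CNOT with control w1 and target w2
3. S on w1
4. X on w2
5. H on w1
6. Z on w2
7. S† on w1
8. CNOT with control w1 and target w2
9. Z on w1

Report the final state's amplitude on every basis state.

After the circuit, the state carries amplitude -sqrt(2)/2 on |001>, -sqrt(2)*I/2 on |010>, and 0 on every other basis state.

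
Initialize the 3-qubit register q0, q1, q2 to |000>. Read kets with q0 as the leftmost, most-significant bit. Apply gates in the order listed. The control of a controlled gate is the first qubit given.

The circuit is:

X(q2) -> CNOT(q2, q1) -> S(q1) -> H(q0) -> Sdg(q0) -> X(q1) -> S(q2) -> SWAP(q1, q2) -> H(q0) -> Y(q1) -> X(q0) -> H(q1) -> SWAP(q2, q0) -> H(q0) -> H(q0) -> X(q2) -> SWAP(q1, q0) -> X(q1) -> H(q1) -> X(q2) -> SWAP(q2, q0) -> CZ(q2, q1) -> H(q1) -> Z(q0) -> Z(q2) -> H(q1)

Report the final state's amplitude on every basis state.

The final amplitudes are -1/4 + I/4 on |000>, 1/4 - I/4 on |001>, 1/4 - I/4 on |010>, 1/4 - I/4 on |011>, -1/4 - I/4 on |100>, 1/4 + I/4 on |101>, 1/4 + I/4 on |110>, 1/4 + I/4 on |111>.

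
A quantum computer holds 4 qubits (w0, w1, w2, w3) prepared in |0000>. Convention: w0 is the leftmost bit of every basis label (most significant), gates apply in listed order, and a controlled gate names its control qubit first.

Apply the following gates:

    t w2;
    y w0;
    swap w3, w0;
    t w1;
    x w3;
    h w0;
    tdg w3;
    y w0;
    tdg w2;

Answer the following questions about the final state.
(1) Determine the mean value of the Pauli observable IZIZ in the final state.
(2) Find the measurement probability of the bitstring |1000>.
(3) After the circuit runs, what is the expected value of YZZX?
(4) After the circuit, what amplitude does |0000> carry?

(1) The observable IZIZ averages to 1.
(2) The probability of measuring |1000> is 1/2.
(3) The observable YZZX averages to 0.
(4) |0000> carries amplitude sqrt(2)/2 in the final state.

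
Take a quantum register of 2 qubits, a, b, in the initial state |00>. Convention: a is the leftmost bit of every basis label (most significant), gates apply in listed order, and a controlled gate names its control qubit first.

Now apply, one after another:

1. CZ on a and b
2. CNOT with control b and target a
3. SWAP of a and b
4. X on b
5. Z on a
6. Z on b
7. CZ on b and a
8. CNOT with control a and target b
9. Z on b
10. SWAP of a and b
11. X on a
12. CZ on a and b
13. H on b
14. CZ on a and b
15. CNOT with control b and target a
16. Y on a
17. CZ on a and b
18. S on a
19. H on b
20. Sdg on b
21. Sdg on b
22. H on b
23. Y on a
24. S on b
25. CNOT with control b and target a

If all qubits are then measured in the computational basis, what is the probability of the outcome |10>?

Outcome |10> occurs with probability 1/2.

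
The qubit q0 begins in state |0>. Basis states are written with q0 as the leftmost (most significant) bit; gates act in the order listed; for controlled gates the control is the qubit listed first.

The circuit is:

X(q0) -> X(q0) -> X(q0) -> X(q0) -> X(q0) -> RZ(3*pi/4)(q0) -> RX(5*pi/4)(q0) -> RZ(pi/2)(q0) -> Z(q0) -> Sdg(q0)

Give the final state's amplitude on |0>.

The final state's coefficient on |0> equals -sqrt(sqrt(2) + 2)*exp(5*I*pi/8)/2. Key observation: the block from step 1 through step 4 cancels to the identity and can be dropped.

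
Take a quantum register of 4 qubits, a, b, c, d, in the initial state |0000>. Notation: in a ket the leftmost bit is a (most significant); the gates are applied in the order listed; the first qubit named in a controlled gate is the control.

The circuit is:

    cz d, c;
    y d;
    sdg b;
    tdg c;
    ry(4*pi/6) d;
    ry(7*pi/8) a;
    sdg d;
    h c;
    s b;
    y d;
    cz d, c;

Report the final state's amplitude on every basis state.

The final amplitudes are -sqrt(2)*I*sin(pi/16)/4 on |0000>, sqrt(6)*sin(pi/16)/4 on |0001>, -sqrt(2)*I*sin(pi/16)/4 on |0010>, -sqrt(6)*sin(pi/16)/4 on |0011>, 0 on |0100>, 0 on |0101>, 0 on |0110>, 0 on |0111>, -sqrt(2)*I*cos(pi/16)/4 on |1000>, sqrt(6)*cos(pi/16)/4 on |1001>, -sqrt(2)*I*cos(pi/16)/4 on |1010>, -sqrt(6)*cos(pi/16)/4 on |1011>, 0 on |1100>, 0 on |1101>, 0 on |1110>, 0 on |1111>.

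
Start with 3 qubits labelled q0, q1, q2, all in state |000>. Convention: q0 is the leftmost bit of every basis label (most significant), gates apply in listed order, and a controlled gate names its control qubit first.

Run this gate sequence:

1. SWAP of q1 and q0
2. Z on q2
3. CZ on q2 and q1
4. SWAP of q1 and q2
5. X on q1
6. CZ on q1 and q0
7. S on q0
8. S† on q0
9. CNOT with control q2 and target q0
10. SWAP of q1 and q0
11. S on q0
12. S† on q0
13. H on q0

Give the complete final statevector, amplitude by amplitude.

The resulting statevector has amplitude sqrt(2)/2 on |000>, -sqrt(2)/2 on |100>, and 0 on every other basis state.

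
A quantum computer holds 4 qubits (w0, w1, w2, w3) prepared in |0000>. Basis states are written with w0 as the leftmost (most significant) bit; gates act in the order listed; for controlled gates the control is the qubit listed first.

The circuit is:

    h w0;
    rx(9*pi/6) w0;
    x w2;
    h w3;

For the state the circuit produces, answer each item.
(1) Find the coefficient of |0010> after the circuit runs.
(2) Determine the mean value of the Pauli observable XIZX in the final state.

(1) The amplitude on |0010> is sqrt(2)*(-1 - I)/4.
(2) The observable XIZX averages to -1.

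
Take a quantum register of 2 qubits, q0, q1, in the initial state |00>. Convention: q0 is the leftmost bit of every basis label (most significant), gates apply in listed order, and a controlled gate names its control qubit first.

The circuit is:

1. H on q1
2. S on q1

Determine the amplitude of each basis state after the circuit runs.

After the circuit, the state carries amplitude sqrt(2)/2 on |00>, sqrt(2)*I/2 on |01>, 0 on |10>, 0 on |11>.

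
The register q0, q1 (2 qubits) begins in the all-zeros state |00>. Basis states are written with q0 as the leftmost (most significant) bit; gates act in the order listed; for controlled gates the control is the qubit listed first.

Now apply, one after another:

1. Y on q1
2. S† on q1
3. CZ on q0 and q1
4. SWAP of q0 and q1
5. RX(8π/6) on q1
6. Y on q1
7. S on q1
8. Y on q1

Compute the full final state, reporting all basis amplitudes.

The resulting statevector has amplitude 0 on |00>, 0 on |01>, -I/2 on |10>, -sqrt(3)*I/2 on |11>.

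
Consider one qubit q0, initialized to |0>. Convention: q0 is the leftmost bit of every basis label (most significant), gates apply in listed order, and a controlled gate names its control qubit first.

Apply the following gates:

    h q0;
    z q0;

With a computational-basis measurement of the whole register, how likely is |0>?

Outcome |0> occurs with probability 1/2.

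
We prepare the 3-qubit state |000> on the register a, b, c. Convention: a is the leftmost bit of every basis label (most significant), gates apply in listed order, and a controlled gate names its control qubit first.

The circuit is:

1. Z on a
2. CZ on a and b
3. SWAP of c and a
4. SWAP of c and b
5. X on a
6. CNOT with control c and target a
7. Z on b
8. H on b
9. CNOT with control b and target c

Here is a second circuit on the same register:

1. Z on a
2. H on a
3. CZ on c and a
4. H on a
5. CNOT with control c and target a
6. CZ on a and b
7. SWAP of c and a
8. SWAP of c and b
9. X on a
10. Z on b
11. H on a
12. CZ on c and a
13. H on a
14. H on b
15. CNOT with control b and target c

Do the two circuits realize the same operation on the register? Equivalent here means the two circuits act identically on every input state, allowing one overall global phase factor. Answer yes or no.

Yes — the two circuits implement the same unitary up to a global phase.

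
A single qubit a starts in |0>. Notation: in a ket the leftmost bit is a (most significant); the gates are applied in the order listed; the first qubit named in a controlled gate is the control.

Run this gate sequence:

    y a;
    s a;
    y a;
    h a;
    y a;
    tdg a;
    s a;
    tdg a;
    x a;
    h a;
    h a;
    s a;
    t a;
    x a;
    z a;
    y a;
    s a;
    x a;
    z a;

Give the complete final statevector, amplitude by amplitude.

The final amplitudes are -sqrt(2)*exp(3*I*pi/4)/2 on |0>, sqrt(2)*I/2 on |1>.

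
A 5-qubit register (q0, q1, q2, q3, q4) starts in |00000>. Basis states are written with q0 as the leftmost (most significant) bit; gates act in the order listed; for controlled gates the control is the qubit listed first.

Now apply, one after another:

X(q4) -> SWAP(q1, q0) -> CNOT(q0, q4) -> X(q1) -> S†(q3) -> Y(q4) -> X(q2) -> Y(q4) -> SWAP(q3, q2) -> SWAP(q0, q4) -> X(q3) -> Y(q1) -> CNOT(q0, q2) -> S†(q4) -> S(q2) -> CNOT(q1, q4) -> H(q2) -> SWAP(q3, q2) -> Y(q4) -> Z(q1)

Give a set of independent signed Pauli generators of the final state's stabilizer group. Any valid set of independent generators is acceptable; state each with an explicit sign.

The final state is stabilized by the group generated by -IIIXI, -ZIIII, +IZIII, +IIZII, -IIIIZ; other independent generating sets are equally valid.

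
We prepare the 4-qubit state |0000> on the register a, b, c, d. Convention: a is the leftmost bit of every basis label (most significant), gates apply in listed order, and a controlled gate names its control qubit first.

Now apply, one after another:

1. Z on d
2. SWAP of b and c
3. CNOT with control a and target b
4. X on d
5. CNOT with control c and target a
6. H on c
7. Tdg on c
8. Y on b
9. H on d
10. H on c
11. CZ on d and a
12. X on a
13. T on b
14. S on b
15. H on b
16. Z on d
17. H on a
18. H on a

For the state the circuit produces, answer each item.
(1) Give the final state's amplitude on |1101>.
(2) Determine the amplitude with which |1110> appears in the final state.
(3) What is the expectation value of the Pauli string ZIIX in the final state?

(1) The final state's coefficient on |1101> equals 1/4 + exp(I*pi/4)/4.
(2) The final state's coefficient on |1110> equals -1/4 + exp(I*pi/4)/4.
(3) In the final state, ZIIX has expectation -1.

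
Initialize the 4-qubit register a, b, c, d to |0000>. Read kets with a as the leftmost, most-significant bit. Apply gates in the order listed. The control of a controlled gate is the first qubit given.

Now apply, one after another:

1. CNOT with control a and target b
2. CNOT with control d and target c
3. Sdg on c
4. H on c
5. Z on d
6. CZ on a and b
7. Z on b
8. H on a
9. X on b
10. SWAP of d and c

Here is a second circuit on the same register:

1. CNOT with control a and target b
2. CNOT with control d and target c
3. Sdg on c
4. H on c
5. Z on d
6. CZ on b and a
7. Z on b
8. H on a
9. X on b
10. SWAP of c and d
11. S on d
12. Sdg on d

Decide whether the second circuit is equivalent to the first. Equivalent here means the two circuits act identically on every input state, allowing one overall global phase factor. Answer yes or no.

Yes, they are equivalent — the unitaries differ by at most a global phase.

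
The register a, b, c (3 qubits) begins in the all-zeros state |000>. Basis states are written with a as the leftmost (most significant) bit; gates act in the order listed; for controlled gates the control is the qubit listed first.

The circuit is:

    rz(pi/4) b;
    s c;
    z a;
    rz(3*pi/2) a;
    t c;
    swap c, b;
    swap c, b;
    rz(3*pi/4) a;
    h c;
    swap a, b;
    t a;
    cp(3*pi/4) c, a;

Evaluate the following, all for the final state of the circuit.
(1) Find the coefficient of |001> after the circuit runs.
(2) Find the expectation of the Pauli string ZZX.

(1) |001> carries amplitude sqrt(2)*exp(3*I*pi/4)/2 in the final state. Key observation: steps 6-7 multiply out to the identity, so the circuit reduces to the remaining gates.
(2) The expectation value of ZZX is 1.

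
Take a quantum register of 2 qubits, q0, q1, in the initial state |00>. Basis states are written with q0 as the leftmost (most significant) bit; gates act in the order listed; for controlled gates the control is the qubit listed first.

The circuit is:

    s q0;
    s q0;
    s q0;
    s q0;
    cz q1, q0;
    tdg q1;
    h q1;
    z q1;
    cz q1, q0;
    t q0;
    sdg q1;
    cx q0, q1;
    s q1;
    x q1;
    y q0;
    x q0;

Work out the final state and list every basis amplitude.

The final amplitudes are -sqrt(2)*I/2 on |00>, sqrt(2)*I/2 on |01>, 0 on |10>, 0 on |11>. Key observation: steps 1-4 multiply out to the identity, so the circuit reduces to the remaining gates.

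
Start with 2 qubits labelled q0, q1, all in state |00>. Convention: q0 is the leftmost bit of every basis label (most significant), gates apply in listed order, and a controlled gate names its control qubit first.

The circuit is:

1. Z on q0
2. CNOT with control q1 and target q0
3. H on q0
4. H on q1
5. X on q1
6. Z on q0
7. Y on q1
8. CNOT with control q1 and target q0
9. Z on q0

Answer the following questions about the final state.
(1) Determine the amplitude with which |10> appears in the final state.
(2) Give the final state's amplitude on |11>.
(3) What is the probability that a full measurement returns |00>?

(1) The final state's coefficient on |10> equals -I/2.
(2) |11> carries amplitude -I/2 in the final state.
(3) Outcome |00> occurs with probability 1/4.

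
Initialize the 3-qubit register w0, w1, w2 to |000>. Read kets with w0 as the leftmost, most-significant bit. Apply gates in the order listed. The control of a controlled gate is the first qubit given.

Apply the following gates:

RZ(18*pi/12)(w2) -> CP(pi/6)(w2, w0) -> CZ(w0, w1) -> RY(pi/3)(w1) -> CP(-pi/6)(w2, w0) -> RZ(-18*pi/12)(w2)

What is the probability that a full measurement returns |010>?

Outcome |010> occurs with probability 1/4.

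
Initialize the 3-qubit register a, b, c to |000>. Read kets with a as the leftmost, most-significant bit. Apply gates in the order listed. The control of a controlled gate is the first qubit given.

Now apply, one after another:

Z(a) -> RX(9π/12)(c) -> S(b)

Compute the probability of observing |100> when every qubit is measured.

Outcome |100> occurs with probability 0.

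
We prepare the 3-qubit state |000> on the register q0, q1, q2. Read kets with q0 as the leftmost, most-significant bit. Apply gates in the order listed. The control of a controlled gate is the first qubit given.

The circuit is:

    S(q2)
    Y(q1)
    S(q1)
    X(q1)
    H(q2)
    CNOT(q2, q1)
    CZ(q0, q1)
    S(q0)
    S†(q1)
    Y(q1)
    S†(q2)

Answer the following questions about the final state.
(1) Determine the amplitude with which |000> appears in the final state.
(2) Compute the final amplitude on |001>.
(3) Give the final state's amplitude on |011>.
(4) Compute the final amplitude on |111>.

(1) The final state's coefficient on |000> equals 0.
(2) |001> carries amplitude -sqrt(2)*I/2 in the final state.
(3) The final state's coefficient on |011> equals 0.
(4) |111> carries amplitude 0 in the final state.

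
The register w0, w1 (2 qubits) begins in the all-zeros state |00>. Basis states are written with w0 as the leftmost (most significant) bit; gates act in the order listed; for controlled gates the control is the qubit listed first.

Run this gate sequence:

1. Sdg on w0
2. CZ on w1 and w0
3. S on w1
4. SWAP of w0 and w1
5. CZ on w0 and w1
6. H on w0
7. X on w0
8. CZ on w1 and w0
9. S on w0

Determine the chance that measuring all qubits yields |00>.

The probability of measuring |00> is 1/2.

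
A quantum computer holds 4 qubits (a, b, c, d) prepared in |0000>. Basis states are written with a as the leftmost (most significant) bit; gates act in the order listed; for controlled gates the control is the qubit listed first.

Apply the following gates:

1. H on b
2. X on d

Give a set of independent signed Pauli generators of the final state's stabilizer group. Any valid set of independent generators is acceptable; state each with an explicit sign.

The final state is stabilized by the group generated by +IXII, +ZIII, +IIZI, -IIIZ; other independent generating sets are equally valid.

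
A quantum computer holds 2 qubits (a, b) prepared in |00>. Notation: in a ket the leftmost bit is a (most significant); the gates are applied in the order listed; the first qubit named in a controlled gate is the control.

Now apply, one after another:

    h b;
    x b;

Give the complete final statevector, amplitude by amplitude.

After the circuit, the state carries amplitude sqrt(2)/2 on |00>, sqrt(2)/2 on |01>, 0 on |10>, 0 on |11>.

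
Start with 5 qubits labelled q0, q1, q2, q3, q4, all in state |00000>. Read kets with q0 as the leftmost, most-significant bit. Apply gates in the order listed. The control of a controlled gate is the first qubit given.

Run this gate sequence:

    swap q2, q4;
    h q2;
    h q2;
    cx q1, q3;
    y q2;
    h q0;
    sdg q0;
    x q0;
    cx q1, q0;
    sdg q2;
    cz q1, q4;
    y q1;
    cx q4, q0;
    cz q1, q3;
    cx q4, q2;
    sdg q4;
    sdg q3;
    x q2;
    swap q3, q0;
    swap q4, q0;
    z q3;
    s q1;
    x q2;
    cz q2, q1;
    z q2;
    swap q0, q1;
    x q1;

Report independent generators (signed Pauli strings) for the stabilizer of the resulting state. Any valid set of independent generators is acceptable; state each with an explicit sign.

The stabilizer group can be generated by -IIIYI, -ZIIII, -IZIII, -IIZII, +IIIIZ, among other valid generating sets.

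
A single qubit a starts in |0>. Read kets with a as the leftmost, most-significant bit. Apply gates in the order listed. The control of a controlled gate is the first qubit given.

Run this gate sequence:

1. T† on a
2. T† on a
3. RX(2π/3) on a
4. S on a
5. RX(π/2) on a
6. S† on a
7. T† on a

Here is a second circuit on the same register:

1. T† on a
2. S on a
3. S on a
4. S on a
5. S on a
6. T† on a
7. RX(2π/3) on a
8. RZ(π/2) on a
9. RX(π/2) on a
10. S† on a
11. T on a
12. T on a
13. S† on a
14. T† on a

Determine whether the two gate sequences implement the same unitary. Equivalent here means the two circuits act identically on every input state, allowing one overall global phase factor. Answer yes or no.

Yes — the two circuits implement the same unitary up to a global phase.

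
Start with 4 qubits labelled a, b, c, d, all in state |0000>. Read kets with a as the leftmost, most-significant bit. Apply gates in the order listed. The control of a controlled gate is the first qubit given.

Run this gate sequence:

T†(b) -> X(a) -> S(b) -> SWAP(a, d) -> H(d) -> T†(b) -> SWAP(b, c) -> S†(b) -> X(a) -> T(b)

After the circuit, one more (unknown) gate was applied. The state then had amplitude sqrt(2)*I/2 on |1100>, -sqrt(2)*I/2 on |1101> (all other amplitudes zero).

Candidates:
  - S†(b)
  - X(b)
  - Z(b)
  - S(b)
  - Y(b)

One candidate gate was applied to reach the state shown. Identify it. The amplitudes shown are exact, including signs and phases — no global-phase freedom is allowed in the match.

The unique candidate consistent with the amplitudes is Y(b).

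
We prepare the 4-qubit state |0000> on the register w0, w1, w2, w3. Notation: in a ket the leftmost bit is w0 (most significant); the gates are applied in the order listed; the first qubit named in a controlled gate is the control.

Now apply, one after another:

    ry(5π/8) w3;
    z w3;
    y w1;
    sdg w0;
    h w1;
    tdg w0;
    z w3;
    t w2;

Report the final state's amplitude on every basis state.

After the circuit, the state carries amplitude sqrt(2)*I*cos(5*pi/16)/2 on |0000>, sqrt(2)*I*sin(5*pi/16)/2 on |0001>, -sqrt(2)*I*cos(5*pi/16)/2 on |0100>, -sqrt(2)*I*sin(5*pi/16)/2 on |0101>, and 0 on every other basis state.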